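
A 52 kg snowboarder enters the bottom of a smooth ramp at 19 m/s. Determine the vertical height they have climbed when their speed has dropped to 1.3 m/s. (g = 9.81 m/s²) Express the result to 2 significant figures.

Conservation of energy: ½mv₁² = ½mv₂² + mgh
h = (v₁² − v₂²)/(2g) = (19² − 1.3²)/(2 × 9.81) = 18.31 m

h = 18 m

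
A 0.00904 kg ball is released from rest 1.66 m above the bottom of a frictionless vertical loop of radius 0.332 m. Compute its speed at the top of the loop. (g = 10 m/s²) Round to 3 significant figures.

Energy conservation: mgh = ½mv_top² + mg(2r)
v_top² = 2g(h − 2r) = 2(10)(1.66 − 0.6640) = 19.92
v_top = 4.463 m/s

v = 4.46 m/s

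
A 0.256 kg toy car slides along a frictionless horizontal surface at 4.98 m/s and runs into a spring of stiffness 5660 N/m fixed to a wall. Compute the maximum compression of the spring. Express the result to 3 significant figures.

Conservation of energy between contact and max compression: ½mv² = ½kx²
x = v√(m/k) = 4.98 × √(0.256/5660) = 0.03349 m

x = 0.0335 m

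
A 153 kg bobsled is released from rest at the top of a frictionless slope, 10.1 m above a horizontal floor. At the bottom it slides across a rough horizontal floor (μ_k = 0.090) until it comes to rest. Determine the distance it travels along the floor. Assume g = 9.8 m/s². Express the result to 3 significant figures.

Energy at the top = energy at the end + work done against friction:
At rest all PE has been dissipated by friction: mgh = μ_k m g d
d = h/μ_k = 10.1/0.090 = 112.2 m

d = 112 m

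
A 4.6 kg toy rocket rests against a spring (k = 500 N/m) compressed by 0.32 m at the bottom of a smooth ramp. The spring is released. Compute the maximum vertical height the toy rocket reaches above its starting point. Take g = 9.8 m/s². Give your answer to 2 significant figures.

At maximum height the toy rocket is at rest, so ½kx² = mgh
h = kx²/(2mg) = (500)(0.32)²/(2 × 4.6 × 9.8) = 0.5679 m

h = 0.57 m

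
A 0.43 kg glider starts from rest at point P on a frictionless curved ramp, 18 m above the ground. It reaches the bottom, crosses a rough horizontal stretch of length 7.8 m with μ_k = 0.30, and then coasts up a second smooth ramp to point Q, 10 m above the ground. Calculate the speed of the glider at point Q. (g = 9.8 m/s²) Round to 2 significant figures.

v = 11 m/s

Energy at P: mgh₁ = (0.43)(9.8)(18) = 75.852 J
Friction loss: W_f = μ_k mg d = 9.861 J
At Q: ½mv² + mgh₂ = mgh₁ − W_f
½mv² = 75.852 − 9.861 − 42.140 = 23.851 J
v = √(2 × 23.851/0.43) = 10.53 m/s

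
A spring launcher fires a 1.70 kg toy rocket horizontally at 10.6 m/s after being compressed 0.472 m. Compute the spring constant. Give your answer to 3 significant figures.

½kx² = ½mv²
k = mv²/x² = (1.70)(10.6)²/(0.472)² = 857.4 N/m

k = 857 N/m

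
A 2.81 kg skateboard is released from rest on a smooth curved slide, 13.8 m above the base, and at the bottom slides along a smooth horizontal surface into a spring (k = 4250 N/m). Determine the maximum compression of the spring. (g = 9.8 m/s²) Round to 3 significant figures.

x = 0.423 m

Energy conservation (no friction) from release to max compression: mgh = ½kx²
x = √(2mgh/k) = √(2 × 2.81 × 9.8 × 13.8 / 4250) = 0.4229 m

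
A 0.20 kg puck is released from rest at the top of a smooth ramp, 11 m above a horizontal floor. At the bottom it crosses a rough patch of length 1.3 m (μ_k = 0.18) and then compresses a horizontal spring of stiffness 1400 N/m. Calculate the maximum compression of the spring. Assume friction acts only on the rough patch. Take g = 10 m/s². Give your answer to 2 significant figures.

Initial energy: E₁ = mgh = (0.20)(10)(11) = 22.000 J
Friction removes W_f = μ_k mg d = (0.18)(0.20)(10)(1.3) = 0.4680 J
Energy reaching the spring: E = 22.000 − 0.4680 = 21.532 J
At max compression ½kx² = E ⇒ x = √(2E/k) = √(2 × 21.532/1400) = 0.1754 m

x = 0.18 m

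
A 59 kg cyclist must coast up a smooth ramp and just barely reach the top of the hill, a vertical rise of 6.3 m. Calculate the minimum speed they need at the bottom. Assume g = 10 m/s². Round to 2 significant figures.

v = 11 m/s

At the top they are momentarily at rest, so all KE converts to PE: ½mv² = mgh
v = √(2gh) = √(2 × 10 × 6.3) = 11.22 m/s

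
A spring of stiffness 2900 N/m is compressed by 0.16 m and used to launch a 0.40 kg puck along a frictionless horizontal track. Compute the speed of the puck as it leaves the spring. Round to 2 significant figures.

Spring PE converts entirely to kinetic energy: ½kx² = ½mv²
v = x√(k/m) = 0.16 × √(2900/0.40) = 13.62 m/s

v = 14 m/s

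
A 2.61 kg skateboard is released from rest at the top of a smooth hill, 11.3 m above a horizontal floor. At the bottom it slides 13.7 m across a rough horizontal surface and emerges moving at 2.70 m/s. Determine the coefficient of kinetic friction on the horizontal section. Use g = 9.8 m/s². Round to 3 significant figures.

Energy bookkeeping (friction removes W_f = μ_k N d):
mgh = ½mv² + μ_k m g d
mgh = 289.03 J; ½mv² = 9.5135 J
W_f = 289.03 − 9.5135 = 279.5 J
μ_k = W_f/(mg·d) = 279.5/(25.58 × 13.7) = 0.7977

μ_k = 0.798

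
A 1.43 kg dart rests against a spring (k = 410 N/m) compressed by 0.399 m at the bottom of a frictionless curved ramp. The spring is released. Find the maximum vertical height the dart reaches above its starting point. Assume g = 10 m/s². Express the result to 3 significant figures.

h = 2.28 m

All spring PE becomes gravitational PE at the highest point: ½kx² = mgh
h = kx²/(2mg) = (410)(0.399)²/(2 × 1.43 × 10) = 2.282 m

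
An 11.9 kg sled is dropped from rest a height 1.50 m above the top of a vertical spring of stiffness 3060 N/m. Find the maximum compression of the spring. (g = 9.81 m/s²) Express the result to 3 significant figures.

Measuring PE from the top of the relaxed spring, at max compression the sled has dropped H + x with zero KE, so:
mg(H + x) = ½kx²
½(3060)x² − (11.9)(9.81)x − (11.9)(9.81)(1.50) = 0
1530x² − 116.7x − 175.1 = 0
x = [116.7 + √(13628 + 1.0717e+06)]/(2 × 1530) = 0.3786 m

x = 0.379 m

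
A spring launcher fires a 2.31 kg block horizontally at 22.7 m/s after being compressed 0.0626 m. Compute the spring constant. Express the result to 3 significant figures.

k = 304000 N/m

Energy stored in the spring equals the launch KE: ½kx² = ½mv²
k = mv²/x² = (2.31)(22.7)²/(0.0626)² = 303749 N/m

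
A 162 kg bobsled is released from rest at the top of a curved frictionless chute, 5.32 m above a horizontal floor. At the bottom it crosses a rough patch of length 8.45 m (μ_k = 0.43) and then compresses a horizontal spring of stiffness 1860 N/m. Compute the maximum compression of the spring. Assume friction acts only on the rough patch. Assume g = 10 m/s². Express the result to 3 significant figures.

x = 1.71 m

Initial energy: E₁ = mgh = (162)(10)(5.32) = 8618.4 J
Friction removes W_f = μ_k mg d = (0.43)(162)(10)(8.45) = 5886 J
Energy reaching the spring: E = 8618.4 − 5886 = 2732.1 J
At max compression ½kx² = E ⇒ x = √(2E/k) = √(2 × 2732.1/1860) = 1.714 m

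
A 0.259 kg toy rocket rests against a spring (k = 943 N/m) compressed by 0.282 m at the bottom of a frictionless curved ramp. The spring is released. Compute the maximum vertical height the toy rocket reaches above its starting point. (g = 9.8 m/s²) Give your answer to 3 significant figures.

All spring PE becomes gravitational PE at the highest point: ½kx² = mgh
h = kx²/(2mg) = (943)(0.282)²/(2 × 0.259 × 9.8) = 14.77 m

h = 14.8 m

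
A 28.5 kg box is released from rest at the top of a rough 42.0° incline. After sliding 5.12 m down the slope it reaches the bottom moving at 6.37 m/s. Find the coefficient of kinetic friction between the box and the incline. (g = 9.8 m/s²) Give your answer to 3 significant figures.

μ_k = 0.356

The energy dissipated by friction is the PE lost minus the KE gained:
mgL sinθ = 956.87 J; ½mv² = 578.22 J
W_f = 956.87 − 578.22 = 378.6 J
μ_k = W_f/(mg cosθ · L) = 378.6/(207.6 × 5.12) = 0.3563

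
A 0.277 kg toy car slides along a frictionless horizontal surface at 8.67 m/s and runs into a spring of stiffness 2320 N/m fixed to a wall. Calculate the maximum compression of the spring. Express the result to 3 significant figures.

Conservation of energy between contact and max compression: ½mv² = ½kx²
x = v√(m/k) = 8.67 × √(0.277/2320) = 0.09474 m

x = 0.0947 m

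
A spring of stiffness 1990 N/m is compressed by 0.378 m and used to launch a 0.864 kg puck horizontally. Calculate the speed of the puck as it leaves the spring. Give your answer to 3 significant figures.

v = 18.1 m/s

Conservation of energy: ½kx² = ½mv²
v = x√(k/m) = 0.378 × √(1990/0.864) = 18.14 m/s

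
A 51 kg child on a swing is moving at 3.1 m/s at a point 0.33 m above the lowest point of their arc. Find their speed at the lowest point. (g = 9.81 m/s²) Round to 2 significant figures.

Mechanical energy is conserved (no friction): ½mv₀² + mgh = ½mv²
v² = v₀² + 2gh = (3.1)² + 2(9.81)(0.33) = 16.085
v = √16.085 = 4.011 m/s

v = 4.0 m/s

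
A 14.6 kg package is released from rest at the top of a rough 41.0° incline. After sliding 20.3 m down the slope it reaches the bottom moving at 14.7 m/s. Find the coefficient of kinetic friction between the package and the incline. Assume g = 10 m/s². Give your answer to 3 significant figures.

Energy balance down the incline: mg L sinθ − ½mv² = μ_k (mg cosθ) L
mgL sinθ = 1944.4 J; ½mv² = 1577.5 J
W_f = 1944.4 − 1577.5 = 367.0 J
μ_k = W_f/(mg cosθ · L) = 367.0/(110.2 × 20.3) = 0.1641

μ_k = 0.164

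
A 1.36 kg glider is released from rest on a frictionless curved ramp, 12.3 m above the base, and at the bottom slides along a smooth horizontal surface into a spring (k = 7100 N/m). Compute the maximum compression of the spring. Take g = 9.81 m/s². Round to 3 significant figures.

At max compression the glider is momentarily at rest: mgh = ½kx²
x = √(2mgh/k) = √(2 × 1.36 × 9.81 × 12.3 / 7100) = 0.2150 m

x = 0.215 m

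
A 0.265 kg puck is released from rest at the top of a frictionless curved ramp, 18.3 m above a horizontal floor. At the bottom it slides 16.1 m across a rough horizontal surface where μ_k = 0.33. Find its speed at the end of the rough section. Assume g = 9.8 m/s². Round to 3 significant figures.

v = 16.0 m/s

Energy at the top = energy at the end + work done against friction:
mgh = ½mv² + μ_k m g d
W_f = μ_k mg d = (0.33)(0.265)(9.8)(16.1) = 13.80 J
½mv² = mgh − W_f = 47.525 − 13.80 = 33.727 J
v = √(2 × 33.727/0.265) = 15.95 m/s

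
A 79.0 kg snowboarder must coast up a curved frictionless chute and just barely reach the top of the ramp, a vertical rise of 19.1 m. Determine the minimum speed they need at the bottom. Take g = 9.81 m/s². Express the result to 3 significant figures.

At the top they are momentarily at rest, so all KE converts to PE: ½mv² = mgh
v = √(2gh) = √(2 × 9.81 × 19.1) = 19.36 m/s

v = 19.4 m/s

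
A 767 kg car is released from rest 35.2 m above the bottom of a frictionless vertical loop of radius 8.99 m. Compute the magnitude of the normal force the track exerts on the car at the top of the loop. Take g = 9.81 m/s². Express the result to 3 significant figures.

N = 21300 N

Energy from release to top (height 2r): mgh = ½mv_top² + mg(2r)
v_top² = 2g(h − 2r) = 2(9.81)(35.2 − 17.98) = 337.86 m²/s²
At the top, both N and weight point toward the centre: N + mg = mv_top²/r
N = m(v_top²/r − g) = 767(337.86/8.99 − 9.81) = 21301 N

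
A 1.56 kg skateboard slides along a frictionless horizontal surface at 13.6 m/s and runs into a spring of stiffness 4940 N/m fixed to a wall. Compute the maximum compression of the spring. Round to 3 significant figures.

x = 0.242 m

All KE is stored as spring PE at maximum compression: ½mv² = ½kx²
x = v√(m/k) = 13.6 × √(1.56/4940) = 0.2417 m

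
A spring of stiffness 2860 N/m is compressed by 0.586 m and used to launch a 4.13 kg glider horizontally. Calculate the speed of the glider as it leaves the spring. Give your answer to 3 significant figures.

v = 15.4 m/s

Conservation of energy: ½kx² = ½mv²
v = x√(k/m) = 0.586 × √(2860/4.13) = 15.42 m/s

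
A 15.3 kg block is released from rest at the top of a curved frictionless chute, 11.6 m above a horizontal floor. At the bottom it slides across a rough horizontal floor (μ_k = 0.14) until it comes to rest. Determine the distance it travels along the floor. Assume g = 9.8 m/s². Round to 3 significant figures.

Energy bookkeeping (friction removes W_f = μ_k N d):
At rest all PE has been dissipated by friction: mgh = μ_k m g d
d = h/μ_k = 11.6/0.14 = 82.86 m

d = 82.9 m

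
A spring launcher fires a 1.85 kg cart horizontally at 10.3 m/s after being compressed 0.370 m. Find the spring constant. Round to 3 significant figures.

Spring PE at full compression equals KE at release: ½kx² = ½mv²
k = mv²/x² = (1.85)(10.3)²/(0.370)² = 1434 N/m

k = 1430 N/m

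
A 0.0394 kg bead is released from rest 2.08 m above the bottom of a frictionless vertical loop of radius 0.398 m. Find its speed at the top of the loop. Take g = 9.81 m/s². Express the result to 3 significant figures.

Energy conservation: mgh = ½mv_top² + mg(2r)
v_top² = 2g(h − 2r) = 2(9.81)(2.08 − 0.7960) = 25.19
v_top = 5.019 m/s

v = 5.02 m/s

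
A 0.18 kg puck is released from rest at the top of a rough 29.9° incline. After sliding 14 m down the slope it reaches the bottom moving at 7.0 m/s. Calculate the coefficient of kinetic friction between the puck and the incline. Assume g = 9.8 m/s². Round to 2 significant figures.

μ_k = 0.37

Energy balance down the incline: mg L sinθ − ½mv² = μ_k (mg cosθ) L
mgL sinθ = 12.311 J; ½mv² = 4.4100 J
W_f = 12.311 − 4.4100 = 7.901 J
μ_k = W_f/(mg cosθ · L) = 7.901/(1.529 × 14) = 0.3690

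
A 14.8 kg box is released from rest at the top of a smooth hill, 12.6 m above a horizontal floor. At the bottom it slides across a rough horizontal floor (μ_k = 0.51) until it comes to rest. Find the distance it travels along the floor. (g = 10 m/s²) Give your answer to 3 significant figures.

Energy at the top = energy at the end + work done against friction:
At rest all PE has been dissipated by friction: mgh = μ_k m g d
d = h/μ_k = 12.6/0.51 = 24.71 m

d = 24.7 m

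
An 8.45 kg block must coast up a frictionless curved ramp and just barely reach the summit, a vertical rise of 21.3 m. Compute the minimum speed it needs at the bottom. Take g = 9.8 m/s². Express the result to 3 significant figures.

At the top it is momentarily at rest, so all KE converts to PE: ½mv² = mgh
v = √(2gh) = √(2 × 9.8 × 21.3) = 20.43 m/s

v = 20.4 m/s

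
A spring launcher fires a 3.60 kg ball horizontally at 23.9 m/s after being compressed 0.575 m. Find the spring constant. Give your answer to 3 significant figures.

Spring PE at full compression equals KE at release: ½kx² = ½mv²
k = mv²/x² = (3.60)(23.9)²/(0.575)² = 6220 N/m

k = 6220 N/m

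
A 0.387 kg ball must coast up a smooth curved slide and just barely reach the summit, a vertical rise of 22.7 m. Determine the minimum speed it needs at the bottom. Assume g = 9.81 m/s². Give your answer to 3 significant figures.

At the top it is momentarily at rest, so all KE converts to PE: ½mv² = mgh
v = √(2gh) = √(2 × 9.81 × 22.7) = 21.10 m/s

v = 21.1 m/s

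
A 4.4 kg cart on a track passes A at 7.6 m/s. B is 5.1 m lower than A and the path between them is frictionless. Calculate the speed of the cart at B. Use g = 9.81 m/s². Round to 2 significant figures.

Equating total energy at the two states: ½mv₀² + mgh = ½mv²
v² = v₀² + 2gh = (7.6)² + 2(9.81)(5.1) = 157.82
v = √157.82 = 12.56 m/s

v = 13 m/s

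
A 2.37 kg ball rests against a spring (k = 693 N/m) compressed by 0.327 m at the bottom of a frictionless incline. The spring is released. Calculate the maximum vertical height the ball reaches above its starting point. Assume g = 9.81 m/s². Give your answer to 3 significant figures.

Energy conservation from release to the highest point: ½kx² = mgh
h = kx²/(2mg) = (693)(0.327)²/(2 × 2.37 × 9.81) = 1.594 m

h = 1.59 m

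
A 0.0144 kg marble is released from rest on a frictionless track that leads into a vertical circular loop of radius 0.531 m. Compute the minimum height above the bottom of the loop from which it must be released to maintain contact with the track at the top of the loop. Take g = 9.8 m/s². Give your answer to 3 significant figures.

h = 1.33 m

At the top, for minimum speed gravity alone supplies the centripetal force: mg = mv_top²/r ⇒ v_top² = gr = 5.204 m²/s²
Energy conservation from release height h to the top (height 2r): mgh = ½mv_top² + mg(2r)
h = v_top²/(2g) + 2r = r/2 + 2r = 5r/2 = 1.328 m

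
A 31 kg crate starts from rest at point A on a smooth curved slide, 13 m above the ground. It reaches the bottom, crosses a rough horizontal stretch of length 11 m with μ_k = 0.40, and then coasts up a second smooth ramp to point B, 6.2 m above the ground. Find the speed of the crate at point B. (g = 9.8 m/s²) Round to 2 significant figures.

v = 6.9 m/s

Energy at A: mgh₁ = (31)(9.8)(13) = 3949.4 J
Friction loss: W_f = μ_k mg d = 1337 J
At B: ½mv² + mgh₂ = mgh₁ − W_f
½mv² = 3949.4 − 1337 − 1883.6 = 729.12 J
v = √(2 × 729.12/31) = 6.859 m/s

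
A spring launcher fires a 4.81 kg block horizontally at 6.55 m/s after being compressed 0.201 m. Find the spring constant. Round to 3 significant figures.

Spring PE at full compression equals KE at release: ½kx² = ½mv²
k = mv²/x² = (4.81)(6.55)²/(0.201)² = 5108 N/m

k = 5110 N/m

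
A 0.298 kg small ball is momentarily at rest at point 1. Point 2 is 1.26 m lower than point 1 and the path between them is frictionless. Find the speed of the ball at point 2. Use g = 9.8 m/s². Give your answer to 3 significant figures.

v = 4.97 m/s

By conservation of mechanical energy, mgh = ½mv²
v = √(2gh) = √(2 × 9.8 × 1.26) = √24.696 = 4.970 m/s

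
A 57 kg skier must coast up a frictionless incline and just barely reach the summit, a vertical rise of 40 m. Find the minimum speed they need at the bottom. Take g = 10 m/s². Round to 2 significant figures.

At the top they are momentarily at rest, so all KE converts to PE: ½mv² = mgh
v = √(2gh) = √(2 × 10 × 40) = 28.28 m/s

v = 28 m/s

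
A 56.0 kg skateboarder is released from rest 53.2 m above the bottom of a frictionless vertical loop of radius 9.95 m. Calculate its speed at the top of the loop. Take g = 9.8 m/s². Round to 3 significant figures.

Energy conservation: mgh = ½mv_top² + mg(2r)
v_top² = 2g(h − 2r) = 2(9.8)(53.2 − 19.90) = 652.7
v_top = 25.55 m/s

v = 25.5 m/s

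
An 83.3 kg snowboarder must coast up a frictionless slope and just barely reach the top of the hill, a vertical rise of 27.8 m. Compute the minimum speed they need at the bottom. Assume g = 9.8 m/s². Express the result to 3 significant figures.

v = 23.3 m/s

At the top they are momentarily at rest, so all KE converts to PE: ½mv² = mgh
v = √(2gh) = √(2 × 9.8 × 27.8) = 23.34 m/s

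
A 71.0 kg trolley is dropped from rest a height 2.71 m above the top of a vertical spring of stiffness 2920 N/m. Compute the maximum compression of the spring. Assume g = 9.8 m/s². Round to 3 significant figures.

Measuring PE from the top of the relaxed spring, at max compression the trolley has dropped H + x with zero KE, so:
mg(H + x) = ½kx²
½(2920)x² − (71.0)(9.8)x − (71.0)(9.8)(2.71) = 0
1460x² − 695.8x − 1886 = 0
x = [695.8 + √(484138 + 1.1012e+07)]/(2 × 1460) = 1.399 m

x = 1.40 m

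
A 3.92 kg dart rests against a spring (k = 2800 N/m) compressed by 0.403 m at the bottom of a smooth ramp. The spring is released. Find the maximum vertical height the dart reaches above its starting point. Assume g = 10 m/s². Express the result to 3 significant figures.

h = 5.80 m

At maximum height the dart is at rest, so ½kx² = mgh
h = kx²/(2mg) = (2800)(0.403)²/(2 × 3.92 × 10) = 5.800 m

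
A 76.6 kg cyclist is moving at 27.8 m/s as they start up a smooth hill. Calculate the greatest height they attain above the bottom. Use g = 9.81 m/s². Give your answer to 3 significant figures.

By energy conservation, ½mv² = mgh
h = v²/(2g) = 27.8²/(2 × 9.81) = 39.39 m

h = 39.4 m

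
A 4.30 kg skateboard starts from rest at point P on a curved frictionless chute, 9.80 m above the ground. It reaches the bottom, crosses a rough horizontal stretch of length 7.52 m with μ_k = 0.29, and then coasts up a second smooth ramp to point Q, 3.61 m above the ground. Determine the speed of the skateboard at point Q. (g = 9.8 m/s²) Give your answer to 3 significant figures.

v = 8.86 m/s

Energy at P: mgh₁ = (4.30)(9.8)(9.80) = 412.97 J
Friction loss: W_f = μ_k mg d = 91.90 J
At Q: ½mv² + mgh₂ = mgh₁ − W_f
½mv² = 412.97 − 91.90 − 152.13 = 168.95 J
v = √(2 × 168.95/4.30) = 8.865 m/s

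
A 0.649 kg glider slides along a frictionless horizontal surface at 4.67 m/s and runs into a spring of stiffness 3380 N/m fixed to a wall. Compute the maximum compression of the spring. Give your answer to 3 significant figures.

All KE is stored as spring PE at maximum compression: ½mv² = ½kx²
x = v√(m/k) = 4.67 × √(0.649/3380) = 0.06471 m

x = 0.0647 m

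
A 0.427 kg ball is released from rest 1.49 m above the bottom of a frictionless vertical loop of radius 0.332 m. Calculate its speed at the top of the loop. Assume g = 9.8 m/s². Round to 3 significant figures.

v = 4.02 m/s

Energy conservation: mgh = ½mv_top² + mg(2r)
v_top² = 2g(h − 2r) = 2(9.8)(1.49 − 0.6640) = 16.19
v_top = 4.024 m/s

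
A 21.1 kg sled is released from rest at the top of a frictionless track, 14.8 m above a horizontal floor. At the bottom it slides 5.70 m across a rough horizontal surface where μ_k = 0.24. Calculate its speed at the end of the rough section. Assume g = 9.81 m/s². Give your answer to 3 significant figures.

Energy bookkeeping (friction removes W_f = μ_k N d):
mgh = ½mv² + μ_k m g d
W_f = μ_k mg d = (0.24)(21.1)(9.81)(5.70) = 283.2 J
½mv² = mgh − W_f = 3063.5 − 283.2 = 2780.3 J
v = √(2 × 2780.3/21.1) = 16.23 m/s

v = 16.2 m/s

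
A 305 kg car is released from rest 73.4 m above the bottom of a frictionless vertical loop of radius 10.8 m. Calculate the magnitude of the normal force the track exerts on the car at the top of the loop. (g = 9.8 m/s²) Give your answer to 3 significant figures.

N = 25700 N

Energy from release to top (height 2r): mgh = ½mv_top² + mg(2r)
v_top² = 2g(h − 2r) = 2(9.8)(73.4 − 21.60) = 1015.3 m²/s²
At the top, both N and weight point toward the centre: N + mg = mv_top²/r
N = m(v_top²/r − g) = 305(1015.3/10.8 − 9.8) = 25683 N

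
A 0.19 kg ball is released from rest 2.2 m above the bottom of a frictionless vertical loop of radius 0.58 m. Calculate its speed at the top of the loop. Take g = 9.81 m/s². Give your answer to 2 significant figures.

Energy conservation: mgh = ½mv_top² + mg(2r)
v_top² = 2g(h − 2r) = 2(9.81)(2.2 − 1.160) = 20.40
v_top = 4.517 m/s

v = 4.5 m/s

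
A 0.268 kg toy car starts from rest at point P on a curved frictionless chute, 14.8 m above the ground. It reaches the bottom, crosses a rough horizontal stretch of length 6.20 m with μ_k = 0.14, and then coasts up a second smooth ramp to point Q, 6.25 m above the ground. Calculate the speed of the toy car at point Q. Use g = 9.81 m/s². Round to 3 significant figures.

Energy at P: mgh₁ = (0.268)(9.81)(14.8) = 38.910 J
Friction loss: W_f = μ_k mg d = 2.282 J
At Q: ½mv² + mgh₂ = mgh₁ − W_f
½mv² = 38.910 − 2.282 − 16.432 = 20.197 J
v = √(2 × 20.197/0.268) = 12.28 m/s

v = 12.3 m/s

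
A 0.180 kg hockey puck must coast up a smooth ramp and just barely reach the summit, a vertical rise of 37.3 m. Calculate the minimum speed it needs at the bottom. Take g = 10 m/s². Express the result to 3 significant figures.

At the top it is momentarily at rest, so all KE converts to PE: ½mv² = mgh
v = √(2gh) = √(2 × 10 × 37.3) = 27.31 m/s

v = 27.3 m/s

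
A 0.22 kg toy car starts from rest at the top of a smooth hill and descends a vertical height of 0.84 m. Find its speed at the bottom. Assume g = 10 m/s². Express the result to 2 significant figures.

v = 4.1 m/s

Mechanical energy is conserved (no friction): mgh = ½mv²
v = √(2gh) = √(2 × 10 × 0.84) = √16.800 = 4.099 m/s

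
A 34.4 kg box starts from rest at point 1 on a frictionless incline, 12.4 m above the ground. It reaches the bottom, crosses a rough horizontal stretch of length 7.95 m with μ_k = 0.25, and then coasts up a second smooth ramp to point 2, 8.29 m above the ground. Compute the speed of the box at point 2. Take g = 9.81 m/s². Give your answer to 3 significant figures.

Energy at 1: mgh₁ = (34.4)(9.81)(12.4) = 4184.6 J
Friction loss: W_f = μ_k mg d = 670.7 J
At 2: ½mv² + mgh₂ = mgh₁ − W_f
½mv² = 4184.6 − 670.7 − 2797.6 = 716.27 J
v = √(2 × 716.27/34.4) = 6.453 m/s

v = 6.45 m/s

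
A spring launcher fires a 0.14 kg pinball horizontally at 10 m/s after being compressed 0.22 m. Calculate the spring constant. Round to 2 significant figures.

k = 290 N/m

Energy stored in the spring equals the launch KE: ½kx² = ½mv²
k = mv²/x² = (0.14)(10)²/(0.22)² = 289.3 N/m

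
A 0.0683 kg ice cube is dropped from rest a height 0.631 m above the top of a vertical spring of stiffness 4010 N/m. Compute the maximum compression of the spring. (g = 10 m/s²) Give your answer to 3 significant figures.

Measuring PE from the top of the relaxed spring, at max compression the cube has dropped H + x with zero KE, so:
mg(H + x) = ½kx²
½(4010)x² − (0.0683)(10)x − (0.0683)(10)(0.631) = 0
2005x² − 0.6830x − 0.4310 = 0
x = [0.6830 + √(0.4665 + 3456.4)]/(2 × 2005) = 0.01483 m

x = 0.0148 m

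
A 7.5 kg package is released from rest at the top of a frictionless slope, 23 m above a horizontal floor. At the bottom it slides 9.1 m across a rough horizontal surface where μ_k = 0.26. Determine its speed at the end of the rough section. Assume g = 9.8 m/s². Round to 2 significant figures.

v = 20 m/s

Energy bookkeeping (friction removes W_f = μ_k N d):
mgh = ½mv² + μ_k m g d
W_f = μ_k mg d = (0.26)(7.5)(9.8)(9.1) = 173.9 J
½mv² = mgh − W_f = 1690.5 − 173.9 = 1516.6 J
v = √(2 × 1516.6/7.5) = 20.11 m/s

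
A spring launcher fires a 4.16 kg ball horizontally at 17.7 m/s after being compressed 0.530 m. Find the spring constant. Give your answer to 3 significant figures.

Spring PE at full compression equals KE at release: ½kx² = ½mv²
k = mv²/x² = (4.16)(17.7)²/(0.530)² = 4640 N/m

k = 4640 N/m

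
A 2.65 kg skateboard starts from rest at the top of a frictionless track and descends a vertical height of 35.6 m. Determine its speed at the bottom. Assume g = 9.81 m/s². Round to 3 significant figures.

Energy conservation between the two points: mgh = ½mv²
The mass cancels from both sides.
v = √(2gh) = √(2 × 9.81 × 35.6) = √698.47 = 26.43 m/s

v = 26.4 m/s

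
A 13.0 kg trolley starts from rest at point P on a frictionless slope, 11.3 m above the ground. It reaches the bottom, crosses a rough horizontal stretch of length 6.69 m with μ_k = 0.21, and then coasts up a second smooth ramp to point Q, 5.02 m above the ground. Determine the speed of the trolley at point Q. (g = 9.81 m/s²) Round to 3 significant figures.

v = 9.78 m/s

Energy at P: mgh₁ = (13.0)(9.81)(11.3) = 1441.1 J
Friction loss: W_f = μ_k mg d = 179.2 J
At Q: ½mv² + mgh₂ = mgh₁ − W_f
½mv² = 1441.1 − 179.2 − 640.20 = 621.72 J
v = √(2 × 621.72/13.0) = 9.780 m/s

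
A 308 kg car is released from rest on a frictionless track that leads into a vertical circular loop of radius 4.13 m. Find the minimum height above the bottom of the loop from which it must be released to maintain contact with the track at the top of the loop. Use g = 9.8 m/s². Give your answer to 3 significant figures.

At the top, for minimum speed gravity alone supplies the centripetal force: mg = mv_top²/r ⇒ v_top² = gr = 40.47 m²/s²
Energy conservation from release height h to the top (height 2r): mgh = ½mv_top² + mg(2r)
h = v_top²/(2g) + 2r = r/2 + 2r = 5r/2 = 10.32 m

h = 10.3 m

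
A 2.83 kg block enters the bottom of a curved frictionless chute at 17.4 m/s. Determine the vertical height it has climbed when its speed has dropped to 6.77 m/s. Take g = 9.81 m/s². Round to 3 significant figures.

Conservation of energy: ½mv₁² = ½mv₂² + mgh
h = (v₁² − v₂²)/(2g) = (17.4² − 6.77²)/(2 × 9.81) = 13.10 m

h = 13.1 m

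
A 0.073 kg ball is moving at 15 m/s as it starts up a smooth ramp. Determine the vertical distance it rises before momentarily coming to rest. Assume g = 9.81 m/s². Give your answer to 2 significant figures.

h = 11 m

By energy conservation, ½mv² = mgh
h = v²/(2g) = 15²/(2 × 9.81) = 11.47 m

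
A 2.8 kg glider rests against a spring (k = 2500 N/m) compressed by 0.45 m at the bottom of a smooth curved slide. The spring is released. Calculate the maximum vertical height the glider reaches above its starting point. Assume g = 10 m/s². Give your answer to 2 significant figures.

All spring PE becomes gravitational PE at the highest point: ½kx² = mgh
h = kx²/(2mg) = (2500)(0.45)²/(2 × 2.8 × 10) = 9.040 m

h = 9.0 m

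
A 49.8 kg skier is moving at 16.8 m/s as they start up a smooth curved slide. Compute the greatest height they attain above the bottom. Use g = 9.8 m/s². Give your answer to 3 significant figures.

h = 14.4 m

By energy conservation, ½mv² = mgh
h = v²/(2g) = 16.8²/(2 × 9.8) = 14.40 m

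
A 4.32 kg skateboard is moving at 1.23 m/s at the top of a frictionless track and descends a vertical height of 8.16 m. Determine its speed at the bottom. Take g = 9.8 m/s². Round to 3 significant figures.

By conservation of mechanical energy, ½mv₀² + mgh = ½mv²
v² = v₀² + 2gh = (1.23)² + 2(9.8)(8.16) = 161.45
v = √161.45 = 12.71 m/s

v = 12.7 m/s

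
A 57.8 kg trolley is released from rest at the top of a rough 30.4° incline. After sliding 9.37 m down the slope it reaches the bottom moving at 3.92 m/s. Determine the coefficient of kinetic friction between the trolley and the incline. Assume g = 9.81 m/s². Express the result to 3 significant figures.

μ_k = 0.490

mgh = ½mv² + μ_k (mg cosθ) L, with h = L sinθ
mgL sinθ = 2688.5 J; ½mv² = 444.09 J
W_f = 2688.5 − 444.09 = 2244 J
μ_k = W_f/(mg cosθ · L) = 2244/(489.1 × 9.37) = 0.4898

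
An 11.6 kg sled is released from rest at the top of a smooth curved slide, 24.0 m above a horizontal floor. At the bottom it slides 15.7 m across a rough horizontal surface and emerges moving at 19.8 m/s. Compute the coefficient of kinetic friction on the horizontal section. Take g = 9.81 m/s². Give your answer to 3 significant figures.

Applying the work–energy principle:
mgh = ½mv² + μ_k m g d
mgh = 2731.1 J; ½mv² = 2273.8 J
W_f = 2731.1 − 2273.8 = 457.3 J
μ_k = W_f/(mg·d) = 457.3/(113.8 × 15.7) = 0.2559

μ_k = 0.256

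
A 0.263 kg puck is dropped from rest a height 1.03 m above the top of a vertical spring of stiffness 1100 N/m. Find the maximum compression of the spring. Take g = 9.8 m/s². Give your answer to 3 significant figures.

x = 0.0719 m

Let x be the compression. The total drop is H + x, and the puck is instantaneously at rest at max compression, so energy conservation gives:
mg(H + x) = ½kx²
½(1100)x² − (0.263)(9.8)x − (0.263)(9.8)(1.03) = 0
550.0x² − 2.577x − 2.655 = 0
x = [2.577 + √(6.643 + 5840.4)]/(2 × 550.0) = 0.07186 m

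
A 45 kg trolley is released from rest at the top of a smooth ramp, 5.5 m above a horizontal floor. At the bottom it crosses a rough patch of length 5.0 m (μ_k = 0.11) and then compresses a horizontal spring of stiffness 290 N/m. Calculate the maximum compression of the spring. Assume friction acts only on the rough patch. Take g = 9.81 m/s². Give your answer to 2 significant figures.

x = 3.9 m

Initial energy: E₁ = mgh = (45)(9.81)(5.5) = 2428.0 J
Friction removes W_f = μ_k mg d = (0.11)(45)(9.81)(5.0) = 242.8 J
Energy reaching the spring: E = 2428.0 − 242.8 = 2185.2 J
At max compression ½kx² = E ⇒ x = √(2E/k) = √(2 × 2185.2/290) = 3.882 m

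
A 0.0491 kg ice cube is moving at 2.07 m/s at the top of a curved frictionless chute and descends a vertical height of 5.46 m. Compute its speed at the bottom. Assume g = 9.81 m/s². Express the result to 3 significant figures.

v = 10.6 m/s

Equating total energy at the two states: ½mv₀² + mgh = ½mv²
The mass cancels from both sides.
v² = v₀² + 2gh = (2.07)² + 2(9.81)(5.46) = 111.41
v = √111.41 = 10.56 m/s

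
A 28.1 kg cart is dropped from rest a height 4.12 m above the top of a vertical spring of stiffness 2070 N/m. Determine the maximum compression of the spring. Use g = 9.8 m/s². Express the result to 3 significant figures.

x = 1.19 m

Take the reference level at the top of the uncompressed spring. At max compression the cart has fallen H + x and is momentarily at rest:
mg(H + x) = ½kx²
½(2070)x² − (28.1)(9.8)x − (28.1)(9.8)(4.12) = 0
1035x² − 275.4x − 1135 = 0
x = [275.4 + √(75834 + 4.6971e+06)]/(2 × 1035) = 1.188 m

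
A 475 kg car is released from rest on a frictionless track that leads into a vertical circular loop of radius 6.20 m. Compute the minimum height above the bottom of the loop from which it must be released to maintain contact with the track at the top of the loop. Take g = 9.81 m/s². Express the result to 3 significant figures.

h = 15.5 m

At the top, for minimum speed gravity alone supplies the centripetal force: mg = mv_top²/r ⇒ v_top² = gr = 60.82 m²/s²
Energy conservation from release height h to the top (height 2r): mgh = ½mv_top² + mg(2r)
h = v_top²/(2g) + 2r = r/2 + 2r = 5r/2 = 15.50 m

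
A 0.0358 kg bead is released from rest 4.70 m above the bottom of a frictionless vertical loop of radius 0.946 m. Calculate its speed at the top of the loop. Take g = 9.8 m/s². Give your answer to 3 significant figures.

v = 7.42 m/s

Energy conservation: mgh = ½mv_top² + mg(2r)
v_top² = 2g(h − 2r) = 2(9.8)(4.70 − 1.892) = 55.04
v_top = 7.419 m/s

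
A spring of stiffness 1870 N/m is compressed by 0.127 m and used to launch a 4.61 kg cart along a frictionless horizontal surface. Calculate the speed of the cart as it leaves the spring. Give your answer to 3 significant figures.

v = 2.56 m/s

Conservation of energy: ½kx² = ½mv²
v = x√(k/m) = 0.127 × √(1870/4.61) = 2.558 m/s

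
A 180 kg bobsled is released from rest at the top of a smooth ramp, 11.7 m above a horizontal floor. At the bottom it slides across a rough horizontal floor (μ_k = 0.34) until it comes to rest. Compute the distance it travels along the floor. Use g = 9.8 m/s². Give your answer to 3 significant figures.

Energy bookkeeping (friction removes W_f = μ_k N d):
At rest all PE has been dissipated by friction: mgh = μ_k m g d
d = h/μ_k = 11.7/0.34 = 34.41 m

d = 34.4 m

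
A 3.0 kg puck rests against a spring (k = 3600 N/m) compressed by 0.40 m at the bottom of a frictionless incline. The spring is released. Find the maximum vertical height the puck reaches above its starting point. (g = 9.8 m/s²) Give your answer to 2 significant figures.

h = 9.8 m

Energy conservation from release to the highest point: ½kx² = mgh
h = kx²/(2mg) = (3600)(0.40)²/(2 × 3.0 × 9.8) = 9.796 m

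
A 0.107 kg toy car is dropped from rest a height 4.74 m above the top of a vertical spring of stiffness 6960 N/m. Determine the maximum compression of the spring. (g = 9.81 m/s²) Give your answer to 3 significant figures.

Let x be the compression. The total drop is H + x, and the car is instantaneously at rest at max compression, so energy conservation gives:
mg(H + x) = ½kx²
½(6960)x² − (0.107)(9.81)x − (0.107)(9.81)(4.74) = 0
3480x² − 1.050x − 4.975 = 0
x = [1.050 + √(1.102 + 69258)]/(2 × 3480) = 0.03796 m

x = 0.0380 m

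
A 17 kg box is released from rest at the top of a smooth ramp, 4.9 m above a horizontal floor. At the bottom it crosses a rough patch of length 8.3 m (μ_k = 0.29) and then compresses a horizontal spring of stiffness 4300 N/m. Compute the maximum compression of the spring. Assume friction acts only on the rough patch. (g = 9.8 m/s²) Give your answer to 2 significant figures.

Initial energy: E₁ = mgh = (17)(9.8)(4.9) = 816.34 J
Friction removes W_f = μ_k mg d = (0.29)(17)(9.8)(8.3) = 401.0 J
Energy reaching the spring: E = 816.34 − 401.0 = 415.33 J
At max compression ½kx² = E ⇒ x = √(2E/k) = √(2 × 415.33/4300) = 0.4395 m

x = 0.44 m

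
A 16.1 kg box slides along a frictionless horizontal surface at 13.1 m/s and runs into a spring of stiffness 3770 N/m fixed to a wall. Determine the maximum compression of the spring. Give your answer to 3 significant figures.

All KE is stored as spring PE at maximum compression: ½mv² = ½kx²
x = v√(m/k) = 13.1 × √(16.1/3770) = 0.8561 m

x = 0.856 m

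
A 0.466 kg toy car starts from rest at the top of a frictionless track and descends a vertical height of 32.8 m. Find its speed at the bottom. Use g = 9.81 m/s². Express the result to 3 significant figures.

Equating total energy at the two states: mgh = ½mv²
The mass cancels from both sides.
v = √(2gh) = √(2 × 9.81 × 32.8) = √643.54 = 25.37 m/s

v = 25.4 m/s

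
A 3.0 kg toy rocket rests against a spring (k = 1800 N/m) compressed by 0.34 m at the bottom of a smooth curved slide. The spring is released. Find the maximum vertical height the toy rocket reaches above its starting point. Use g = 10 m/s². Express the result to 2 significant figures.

h = 3.5 m

All spring PE becomes gravitational PE at the highest point: ½kx² = mgh
h = kx²/(2mg) = (1800)(0.34)²/(2 × 3.0 × 10) = 3.468 m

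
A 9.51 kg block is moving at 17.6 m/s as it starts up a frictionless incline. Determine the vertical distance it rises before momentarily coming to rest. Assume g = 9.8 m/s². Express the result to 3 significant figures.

h = 15.8 m

By energy conservation, ½mv² = mgh
h = v²/(2g) = 17.6²/(2 × 9.8) = 15.80 m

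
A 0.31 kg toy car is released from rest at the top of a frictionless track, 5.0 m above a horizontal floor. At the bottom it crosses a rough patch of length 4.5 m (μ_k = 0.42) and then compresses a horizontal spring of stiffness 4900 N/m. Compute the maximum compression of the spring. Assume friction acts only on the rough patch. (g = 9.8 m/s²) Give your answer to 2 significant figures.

x = 0.062 m

Initial energy: E₁ = mgh = (0.31)(9.8)(5.0) = 15.190 J
Friction removes W_f = μ_k mg d = (0.42)(0.31)(9.8)(4.5) = 5.742 J
Energy reaching the spring: E = 15.190 − 5.742 = 9.4482 J
At max compression ½kx² = E ⇒ x = √(2E/k) = √(2 × 9.4482/4900) = 0.06210 m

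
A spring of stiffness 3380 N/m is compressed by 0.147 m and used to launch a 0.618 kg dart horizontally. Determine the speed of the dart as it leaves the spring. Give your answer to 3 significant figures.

Spring PE converts entirely to kinetic energy: ½kx² = ½mv²
v = x√(k/m) = 0.147 × √(3380/0.618) = 10.87 m/s

v = 10.9 m/s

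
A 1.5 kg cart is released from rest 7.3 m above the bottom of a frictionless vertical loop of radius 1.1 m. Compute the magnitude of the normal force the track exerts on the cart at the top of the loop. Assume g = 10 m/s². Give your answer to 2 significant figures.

N = 120 N

Energy from release to top (height 2r): mgh = ½mv_top² + mg(2r)
v_top² = 2g(h − 2r) = 2(10)(7.3 − 2.200) = 102.00 m²/s²
At the top, both N and weight point toward the centre: N + mg = mv_top²/r
N = m(v_top²/r − g) = 1.5(102.00/1.1 − 10) = 124.1 N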